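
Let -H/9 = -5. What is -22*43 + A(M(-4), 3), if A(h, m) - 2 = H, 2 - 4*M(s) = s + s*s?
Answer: -899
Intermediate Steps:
H = 45 (H = -9*(-5) = 45)
M(s) = 1/2 - s/4 - s**2/4 (M(s) = 1/2 - (s + s*s)/4 = 1/2 - (s + s**2)/4 = 1/2 + (-s/4 - s**2/4) = 1/2 - s/4 - s**2/4)
A(h, m) = 47 (A(h, m) = 2 + 45 = 47)
-22*43 + A(M(-4), 3) = -22*43 + 47 = -946 + 47 = -899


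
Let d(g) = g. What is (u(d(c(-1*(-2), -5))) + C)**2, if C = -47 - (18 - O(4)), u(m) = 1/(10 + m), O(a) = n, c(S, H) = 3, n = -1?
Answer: 734449/169 ≈ 4345.9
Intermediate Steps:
O(a) = -1
C = -66 (C = -47 - (18 - 1*(-1)) = -47 - (18 + 1) = -47 - 1*19 = -47 - 19 = -66)
(u(d(c(-1*(-2), -5))) + C)**2 = (1/(10 + 3) - 66)**2 = (1/13 - 66)**2 = (-857/13)**2 = 734449/169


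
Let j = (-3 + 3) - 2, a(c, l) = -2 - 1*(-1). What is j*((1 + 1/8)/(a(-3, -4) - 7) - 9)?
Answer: 585/32 ≈ 18.281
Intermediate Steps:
a(c, l) = -1 (a(c, l) = -2 + 1 = -1)
j = -2 (j = 0 - 2 = -2)
j*((1 + 1/8)/(a(-3, -4) - 7) - 9) = -2*((1 + 1/8)/(-1 - 7) - 9) = -2*((1 + 1/8)/(-8) - 9) = -2*((9/8)*(-1/8) - 9) = -2*(-9/64 - 9) = -2*(-585/64) = 585/32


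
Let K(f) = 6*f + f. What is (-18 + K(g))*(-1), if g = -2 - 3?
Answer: 53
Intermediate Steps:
g = -5
K(f) = 7*f
(-18 + K(g))*(-1) = (-18 + 7*(-5))*(-1) = (-18 - 35)*(-1) = -53*(-1) = 53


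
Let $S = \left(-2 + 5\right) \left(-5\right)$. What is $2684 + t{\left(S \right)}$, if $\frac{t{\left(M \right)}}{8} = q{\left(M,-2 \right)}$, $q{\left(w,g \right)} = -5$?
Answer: $2644$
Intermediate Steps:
$S = -15$ ($S = 3 \left(-5\right) = -15$)
$t{\left(M \right)} = -40$ ($t{\left(M \right)} = 8 \left(-5\right) = -40$)
$2684 + t{\left(S \right)} = 2684 - 40 = 2644$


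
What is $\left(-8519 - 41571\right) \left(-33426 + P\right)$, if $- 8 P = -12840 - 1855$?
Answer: $\frac{6329197085}{4} \approx 1.5823 \cdot 10^{9}$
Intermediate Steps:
$P = \frac{14695}{8}$ ($P = - \frac{-12840 - 1855}{8} = \left(- \frac{1}{8}\right) \left(-14695\right) = \frac{14695}{8} \approx 1836.9$)
$\left(-8519 - 41571\right) \left(-33426 + P\right) = \left(-8519 - 41571\right) \left(-33426 + \frac{14695}{8}\right) = \left(-50090\right) \left(- \frac{252713}{8}\right) = \frac{6329197085}{4}$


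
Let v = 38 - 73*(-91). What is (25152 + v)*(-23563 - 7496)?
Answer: -988701147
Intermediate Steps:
v = 6681 (v = 38 + 6643 = 6681)
(25152 + v)*(-23563 - 7496) = (25152 + 6681)*(-23563 - 7496) = 31833*(-31059) = -988701147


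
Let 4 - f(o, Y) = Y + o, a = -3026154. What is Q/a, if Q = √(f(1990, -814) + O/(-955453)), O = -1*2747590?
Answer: -I*√2956460933398/152176206198 ≈ -1.1299e-5*I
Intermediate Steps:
O = -2747590
f(o, Y) = 4 - Y - o (f(o, Y) = 4 - (Y + o) = 4 + (-Y - o) = 4 - Y - o)
Q = I*√2956460933398/50287 (Q = √((4 - 1*(-814) - 1*1990) - 2747590/(-955453)) = √((4 + 814 - 1990) - 2747590*(-1/955453)) = √(-1172 + 144610/50287) = √(-58791754/50287) = I*√2956460933398/50287 ≈ 34.192*I)
Q/a = (I*√2956460933398/50287)/(-3026154) = (I*√2956460933398/50287)*(-1/3026154) = -I*√2956460933398/152176206198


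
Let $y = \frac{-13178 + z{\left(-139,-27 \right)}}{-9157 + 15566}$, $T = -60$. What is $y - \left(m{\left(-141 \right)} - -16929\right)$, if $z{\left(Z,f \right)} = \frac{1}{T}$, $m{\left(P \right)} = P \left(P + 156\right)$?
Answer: $- \frac{5697366241}{384540} \approx -14816.0$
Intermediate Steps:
$m{\left(P \right)} = P \left(156 + P\right)$
$z{\left(Z,f \right)} = - \frac{1}{60}$ ($z{\left(Z,f \right)} = \frac{1}{-60} = - \frac{1}{60}$)
$y = - \frac{790681}{384540}$ ($y = \frac{-13178 - \frac{1}{60}}{-9157 + 15566} = - \frac{790681}{60 \cdot 6409} = \left(- \frac{790681}{60}\right) \frac{1}{6409} = - \frac{790681}{384540} \approx -2.0562$)
$y - \left(m{\left(-141 \right)} - -16929\right) = - \frac{790681}{384540} - \left(- 141 \left(156 - 141\right) - -16929\right) = - \frac{790681}{384540} - \left(\left(-141\right) 15 + 16929\right) = - \frac{790681}{384540} - \left(-2115 + 16929\right) = - \frac{790681}{384540} - 14814 = - \frac{5697366241}{384540}$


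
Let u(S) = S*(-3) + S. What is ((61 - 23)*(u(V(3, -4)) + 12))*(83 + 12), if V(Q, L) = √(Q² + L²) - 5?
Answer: 43320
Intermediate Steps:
V(Q, L) = -5 + √(L² + Q²) (V(Q, L) = √(L² + Q²) - 5 = -5 + √(L² + Q²))
u(S) = -2*S (u(S) = -3*S + S = -2*S)
((61 - 23)*(u(V(3, -4)) + 12))*(83 + 12) = ((61 - 23)*(-2*(-5 + √((-4)² + 3²)) + 12))*(83 + 12) = (38*(-2*(-5 + √(16 + 9)) + 12))*95 = (38*(-2*(-5 + √25) + 12))*95 = (38*(-2*(-5 + 5) + 12))*95 = (38*(-2*0 + 12))*95 = (38*(0 + 12))*95 = (38*12)*95 = 456*95 = 43320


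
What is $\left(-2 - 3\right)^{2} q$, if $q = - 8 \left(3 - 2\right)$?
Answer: $-200$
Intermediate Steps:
$q = -8$ ($q = \left(-8\right) 1 = -8$)
$\left(-2 - 3\right)^{2} q = \left(-2 - 3\right)^{2} \left(-8\right) = \left(-5\right)^{2} \left(-8\right) = 25 \left(-8\right) = -200$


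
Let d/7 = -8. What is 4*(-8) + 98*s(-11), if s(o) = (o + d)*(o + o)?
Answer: 144420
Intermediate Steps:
d = -56 (d = 7*(-8) = -56)
s(o) = 2*o*(-56 + o) (s(o) = (o - 56)*(o + o) = (-56 + o)*(2*o) = 2*o*(-56 + o))
4*(-8) + 98*s(-11) = 4*(-8) + 98*(2*(-11)*(-56 - 11)) = -32 + 98*(2*(-11)*(-67)) = -32 + 98*1474 = -32 + 144452 = 144420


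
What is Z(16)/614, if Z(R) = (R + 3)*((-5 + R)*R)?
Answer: 1672/307 ≈ 5.4463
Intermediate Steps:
Z(R) = R*(-5 + R)*(3 + R) (Z(R) = (3 + R)*(R*(-5 + R)) = R*(-5 + R)*(3 + R))
Z(16)/614 = (16*(-15 + 16² - 2*16))/614 = (16*(-15 + 256 - 32))*(1/614) = (16*209)*(1/614) = 3344*(1/614) = 1672/307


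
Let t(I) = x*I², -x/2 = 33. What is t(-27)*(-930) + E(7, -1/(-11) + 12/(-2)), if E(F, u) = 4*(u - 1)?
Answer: 492205916/11 ≈ 4.4746e+7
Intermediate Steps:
x = -66 (x = -2*33 = -66)
E(F, u) = -4 + 4*u (E(F, u) = 4*(-1 + u) = -4 + 4*u)
t(I) = -66*I²
t(-27)*(-930) + E(7, -1/(-11) + 12/(-2)) = -66*(-27)²*(-930) + (-4 + 4*(-1/(-11) + 12/(-2))) = -66*729*(-930) + (-4 + 4*(-1*(-1/11) + 12*(-½))) = -48114*(-930) + (-4 + 4*(1/11 - 6)) = 44746020 + (-4 + 4*(-65/11)) = 44746020 + (-4 - 260/11) = 44746020 - 304/11 = 492205916/11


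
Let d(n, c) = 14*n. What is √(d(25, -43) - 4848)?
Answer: I*√4498 ≈ 67.067*I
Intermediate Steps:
√(d(25, -43) - 4848) = √(14*25 - 4848) = √(350 - 4848) = √(-4498) = I*√4498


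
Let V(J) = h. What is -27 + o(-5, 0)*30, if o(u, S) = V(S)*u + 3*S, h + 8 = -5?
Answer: 1923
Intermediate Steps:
h = -13 (h = -8 - 5 = -13)
V(J) = -13
o(u, S) = -13*u + 3*S
-27 + o(-5, 0)*30 = -27 + (-13*(-5) + 3*0)*30 = -27 + (65 + 0)*30 = -27 + 65*30 = -27 + 1950 = 1923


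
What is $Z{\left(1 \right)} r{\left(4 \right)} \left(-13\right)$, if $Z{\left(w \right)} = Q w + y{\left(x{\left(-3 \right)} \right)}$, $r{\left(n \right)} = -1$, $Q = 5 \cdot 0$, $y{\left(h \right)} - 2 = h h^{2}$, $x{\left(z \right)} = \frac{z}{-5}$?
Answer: $\frac{3601}{125} \approx 28.808$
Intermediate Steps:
$x{\left(z \right)} = - \frac{z}{5}$ ($x{\left(z \right)} = z \left(- \frac{1}{5}\right) = - \frac{z}{5}$)
$y{\left(h \right)} = 2 + h^{3}$ ($y{\left(h \right)} = 2 + h h^{2} = 2 + h^{3}$)
$Q = 0$
$Z{\left(w \right)} = \frac{277}{125}$ ($Z{\left(w \right)} = 0 w + \left(2 + \left(\left(- \frac{1}{5}\right) \left(-3\right)\right)^{3}\right) = 0 + \left(2 + \left(\frac{3}{5}\right)^{3}\right) = 0 + \left(2 + \frac{27}{125}\right) = 0 + \frac{277}{125} = \frac{277}{125}$)
$Z{\left(1 \right)} r{\left(4 \right)} \left(-13\right) = \frac{277}{125} \left(-1\right) \left(-13\right) = \left(- \frac{277}{125}\right) \left(-13\right) = \frac{3601}{125}$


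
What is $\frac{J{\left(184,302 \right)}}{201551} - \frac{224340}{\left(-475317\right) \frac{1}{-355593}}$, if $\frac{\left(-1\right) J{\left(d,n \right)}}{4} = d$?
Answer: $- \frac{1786497348297548}{10644512963} \approx -1.6783 \cdot 10^{5}$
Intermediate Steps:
$J{\left(d,n \right)} = - 4 d$
$\frac{J{\left(184,302 \right)}}{201551} - \frac{224340}{\left(-475317\right) \frac{1}{-355593}} = \frac{\left(-4\right) 184}{201551} - \frac{224340}{\left(-475317\right) \frac{1}{-355593}} = \left(-736\right) \frac{1}{201551} - \frac{224340}{\left(-475317\right) \left(- \frac{1}{355593}\right)} = - \frac{736}{201551} - \frac{224340}{\frac{158439}{118531}} = - \frac{736}{201551} - \frac{8863748180}{52813} = - \frac{1786497348297548}{10644512963}$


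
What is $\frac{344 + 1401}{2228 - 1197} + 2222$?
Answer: $\frac{2292627}{1031} \approx 2223.7$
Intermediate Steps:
$\frac{344 + 1401}{2228 - 1197} + 2222 = \frac{1745}{1031} + 2222 = \frac{2292627}{1031}$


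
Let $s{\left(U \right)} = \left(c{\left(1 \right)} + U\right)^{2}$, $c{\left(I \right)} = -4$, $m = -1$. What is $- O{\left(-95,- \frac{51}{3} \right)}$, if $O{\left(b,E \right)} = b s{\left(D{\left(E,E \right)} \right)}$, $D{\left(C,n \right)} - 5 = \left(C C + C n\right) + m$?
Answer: $31737980$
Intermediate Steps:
$D{\left(C,n \right)} = 4 + C^{2} + C n$ ($D{\left(C,n \right)} = 5 - \left(1 - C C - C n\right) = 5 - \left(1 - C^{2} - C n\right) = 5 + \left(-1 + C^{2} + C n\right) = 4 + C^{2} + C n$)
$s{\left(U \right)} = \left(-4 + U\right)^{2}$
$O{\left(b,E \right)} = 4 b E^{4}$ ($O{\left(b,E \right)} = b \left(-4 + \left(4 + E^{2} + E E\right)\right)^{2} = b \left(-4 + \left(4 + E^{2} + E^{2}\right)\right)^{2} = b \left(-4 + \left(4 + 2 E^{2}\right)\right)^{2} = b \left(2 E^{2}\right)^{2} = b 4 E^{4} = 4 b E^{4}$)
$- O{\left(-95,- \frac{51}{3} \right)} = - 4 \left(-95\right) \left(- \frac{51}{3}\right)^{4} = - 4 \left(-95\right) \left(\left(-51\right) \frac{1}{3}\right)^{4} = - 4 \left(-95\right) \left(-17\right)^{4} = - 4 \left(-95\right) 83521 = \left(-1\right) \left(-31737980\right) = 31737980$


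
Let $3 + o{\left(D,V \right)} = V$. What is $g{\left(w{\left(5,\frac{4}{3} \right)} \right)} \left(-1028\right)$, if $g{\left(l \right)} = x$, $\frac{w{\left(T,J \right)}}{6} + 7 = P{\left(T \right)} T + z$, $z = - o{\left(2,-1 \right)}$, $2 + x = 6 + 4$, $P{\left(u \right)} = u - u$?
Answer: $-8224$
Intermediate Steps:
$o{\left(D,V \right)} = -3 + V$
$P{\left(u \right)} = 0$
$x = 8$ ($x = -2 + \left(6 + 4\right) = -2 + 10 = 8$)
$z = 4$ ($z = - (-3 - 1) = \left(-1\right) \left(-4\right) = 4$)
$w{\left(T,J \right)} = -18$ ($w{\left(T,J \right)} = -42 + 6 \left(0 T + 4\right) = -42 + 6 \left(0 + 4\right) = -42 + 6 \cdot 4 = -42 + 24 = -18$)
$g{\left(l \right)} = 8$
$g{\left(w{\left(5,\frac{4}{3} \right)} \right)} \left(-1028\right) = 8 \left(-1028\right) = -8224$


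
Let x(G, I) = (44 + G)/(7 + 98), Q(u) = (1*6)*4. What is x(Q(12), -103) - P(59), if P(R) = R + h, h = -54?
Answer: -457/105 ≈ -4.3524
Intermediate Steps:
P(R) = -54 + R (P(R) = R - 54 = -54 + R)
Q(u) = 24 (Q(u) = 6*4 = 24)
x(G, I) = 44/105 + G/105 (x(G, I) = (44 + G)/105 = (44 + G)*(1/105) = 44/105 + G/105)
x(Q(12), -103) - P(59) = (44/105 + (1/105)*24) - (-54 + 59) = (44/105 + 8/35) - 1*5 = 68/105 - 5 = -457/105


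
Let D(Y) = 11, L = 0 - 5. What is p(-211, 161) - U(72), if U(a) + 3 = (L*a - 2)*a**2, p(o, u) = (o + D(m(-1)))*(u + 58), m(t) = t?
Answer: 1832811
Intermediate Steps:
L = -5
p(o, u) = (11 + o)*(58 + u) (p(o, u) = (o + 11)*(u + 58) = (11 + o)*(58 + u))
U(a) = -3 + a**2*(-2 - 5*a) (U(a) = -3 + (-5*a - 2)*a**2 = -3 + (-2 - 5*a)*a**2 = -3 + a**2*(-2 - 5*a))
p(-211, 161) - U(72) = (638 + 11*161 + 58*(-211) - 211*161) - (-3 - 5*72**3 - 2*72**2) = (638 + 1771 - 12238 - 33971) - (-3 - 5*373248 - 2*5184) = -43800 - (-3 - 1866240 - 10368) = -43800 - 1*(-1876611) = -43800 + 1876611 = 1832811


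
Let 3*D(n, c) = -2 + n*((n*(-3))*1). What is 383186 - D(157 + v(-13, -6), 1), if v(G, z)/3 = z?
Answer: 1207523/3 ≈ 4.0251e+5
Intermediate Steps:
v(G, z) = 3*z
D(n, c) = -⅔ - n² (D(n, c) = (-2 + n*((n*(-3))*1))/3 = (-2 + n*(-3*n*1))/3 = (-2 + n*(-3*n))/3 = (-2 - 3*n²)/3 = -⅔ - n²)
383186 - D(157 + v(-13, -6), 1) = 383186 - (-⅔ - (157 + 3*(-6))²) = 383186 - (-⅔ - (157 - 18)²) = 383186 - (-⅔ - 1*139²) = 383186 - (-⅔ - 1*19321) = 383186 - (-⅔ - 19321) = 383186 - 1*(-57965/3) = 383186 + 57965/3 = 1207523/3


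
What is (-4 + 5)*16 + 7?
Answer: 23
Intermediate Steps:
(-4 + 5)*16 + 7 = 1*16 + 7 = 16 + 7 = 23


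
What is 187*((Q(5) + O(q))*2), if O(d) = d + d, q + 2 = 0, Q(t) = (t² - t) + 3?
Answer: 7106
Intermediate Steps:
Q(t) = 3 + t² - t
q = -2 (q = -2 + 0 = -2)
O(d) = 2*d
187*((Q(5) + O(q))*2) = 187*(((3 + 5² - 1*5) + 2*(-2))*2) = 187*(((3 + 25 - 5) - 4)*2) = 187*((23 - 4)*2) = 187*(19*2) = 187*38 = 7106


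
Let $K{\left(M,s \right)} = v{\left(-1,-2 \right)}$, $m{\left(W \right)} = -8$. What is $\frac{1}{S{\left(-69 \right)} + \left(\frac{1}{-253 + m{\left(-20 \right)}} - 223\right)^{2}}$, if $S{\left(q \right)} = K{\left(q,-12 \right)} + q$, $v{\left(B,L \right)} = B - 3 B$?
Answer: $\frac{68121}{3383141509} \approx 2.0135 \cdot 10^{-5}$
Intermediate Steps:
$v{\left(B,L \right)} = - 2 B$
$K{\left(M,s \right)} = 2$ ($K{\left(M,s \right)} = \left(-2\right) \left(-1\right) = 2$)
$S{\left(q \right)} = 2 + q$
$\frac{1}{S{\left(-69 \right)} + \left(\frac{1}{-253 + m{\left(-20 \right)}} - 223\right)^{2}} = \frac{1}{\left(2 - 69\right) + \left(\frac{1}{-253 - 8} - 223\right)^{2}} = \frac{1}{-67 + \left(\frac{1}{-261} - 223\right)^{2}} = \frac{1}{-67 + \left(- \frac{1}{261} - 223\right)^{2}} = \frac{1}{-67 + \left(- \frac{58204}{261}\right)^{2}} = \frac{1}{-67 + \frac{3387705616}{68121}} = \frac{1}{\frac{3383141509}{68121}} = \frac{68121}{3383141509}$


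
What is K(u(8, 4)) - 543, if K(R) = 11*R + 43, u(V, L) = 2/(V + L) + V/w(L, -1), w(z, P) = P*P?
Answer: -2461/6 ≈ -410.17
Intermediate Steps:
w(z, P) = P²
u(V, L) = V + 2/(L + V) (u(V, L) = 2/(V + L) + V/((-1)²) = 2/(L + V) + V/1 = 2/(L + V) + V*1 = 2/(L + V) + V = V + 2/(L + V))
K(R) = 43 + 11*R
K(u(8, 4)) - 543 = (43 + 11*((2 + 8² + 4*8)/(4 + 8))) - 543 = (43 + 11*((2 + 64 + 32)/12)) - 543 = (43 + 11*((1/12)*98)) - 543 = (43 + 11*(49/6)) - 543 = (43 + 539/6) - 543 = 797/6 - 543 = -2461/6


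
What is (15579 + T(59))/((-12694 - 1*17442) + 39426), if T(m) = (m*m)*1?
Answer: 1906/929 ≈ 2.0517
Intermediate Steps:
T(m) = m**2 (T(m) = m**2*1 = m**2)
(15579 + T(59))/((-12694 - 1*17442) + 39426) = (15579 + 59**2)/((-12694 - 1*17442) + 39426) = (15579 + 3481)/((-12694 - 17442) + 39426) = 19060/(-30136 + 39426) = 19060/9290 = 19060*(1/9290) = 1906/929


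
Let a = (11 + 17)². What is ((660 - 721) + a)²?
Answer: 522729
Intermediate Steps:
a = 784 (a = 28² = 784)
((660 - 721) + a)² = ((660 - 721) + 784)² = (-61 + 784)² = 723² = 522729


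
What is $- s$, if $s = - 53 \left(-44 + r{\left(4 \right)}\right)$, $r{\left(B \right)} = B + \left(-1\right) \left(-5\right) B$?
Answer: $-1060$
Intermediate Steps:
$r{\left(B \right)} = 6 B$ ($r{\left(B \right)} = B + 5 B = 6 B$)
$s = 1060$ ($s = - 53 \left(-44 + 6 \cdot 4\right) = - 53 \left(-44 + 24\right) = \left(-53\right) \left(-20\right) = 1060$)
$- s = \left(-1\right) 1060 = -1060$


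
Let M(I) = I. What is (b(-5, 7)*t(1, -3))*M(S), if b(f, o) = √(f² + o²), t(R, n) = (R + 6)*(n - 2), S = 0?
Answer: 0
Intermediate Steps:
t(R, n) = (-2 + n)*(6 + R) (t(R, n) = (6 + R)*(-2 + n) = (-2 + n)*(6 + R))
(b(-5, 7)*t(1, -3))*M(S) = (√((-5)² + 7²)*(-12 - 2*1 + 6*(-3) + 1*(-3)))*0 = (√(25 + 49)*(-12 - 2 - 18 - 3))*0 = (√74*(-35))*0 = -35*√74*0 = 0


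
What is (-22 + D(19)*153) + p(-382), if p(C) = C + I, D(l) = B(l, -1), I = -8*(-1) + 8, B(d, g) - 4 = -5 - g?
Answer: -388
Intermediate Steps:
B(d, g) = -1 - g (B(d, g) = 4 + (-5 - g) = -1 - g)
I = 16 (I = 8 + 8 = 16)
D(l) = 0 (D(l) = -1 - 1*(-1) = -1 + 1 = 0)
p(C) = 16 + C (p(C) = C + 16 = 16 + C)
(-22 + D(19)*153) + p(-382) = (-22 + 0*153) + (16 - 382) = (-22 + 0) - 366 = -22 - 366 = -388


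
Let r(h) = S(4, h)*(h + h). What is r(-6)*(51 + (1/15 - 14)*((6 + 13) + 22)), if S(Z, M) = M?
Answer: -187296/5 ≈ -37459.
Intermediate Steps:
r(h) = 2*h**2 (r(h) = h*(h + h) = h*(2*h) = 2*h**2)
r(-6)*(51 + (1/15 - 14)*((6 + 13) + 22)) = (2*(-6)**2)*(51 + (1/15 - 14)*((6 + 13) + 22)) = (2*36)*(51 + (1/15 - 14)*(19 + 22)) = 72*(51 - 209/15*41) = 72*(51 - 8569/15) = 72*(-7804/15) = -187296/5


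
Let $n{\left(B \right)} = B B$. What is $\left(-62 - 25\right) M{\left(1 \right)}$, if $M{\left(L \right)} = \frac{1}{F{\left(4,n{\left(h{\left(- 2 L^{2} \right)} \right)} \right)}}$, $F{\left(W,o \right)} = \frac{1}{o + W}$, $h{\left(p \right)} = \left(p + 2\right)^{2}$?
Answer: $-348$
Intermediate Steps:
$h{\left(p \right)} = \left(2 + p\right)^{2}$
$n{\left(B \right)} = B^{2}$
$F{\left(W,o \right)} = \frac{1}{W + o}$
$M{\left(L \right)} = 4 + \left(2 - 2 L^{2}\right)^{4}$ ($M{\left(L \right)} = \frac{1}{\frac{1}{4 + \left(\left(2 - 2 L^{2}\right)^{2}\right)^{2}}} = \frac{1}{\frac{1}{4 + \left(2 - 2 L^{2}\right)^{4}}} = 4 + \left(2 - 2 L^{2}\right)^{4}$)
$\left(-62 - 25\right) M{\left(1 \right)} = \left(-62 - 25\right) \left(4 + 16 \left(-1 + 1^{2}\right)^{4}\right) = - 87 \left(4 + 16 \left(-1 + 1\right)^{4}\right) = - 87 \left(4 + 16 \cdot 0^{4}\right) = - 87 \left(4 + 16 \cdot 0\right) = - 87 \left(4 + 0\right) = \left(-87\right) 4 = -348$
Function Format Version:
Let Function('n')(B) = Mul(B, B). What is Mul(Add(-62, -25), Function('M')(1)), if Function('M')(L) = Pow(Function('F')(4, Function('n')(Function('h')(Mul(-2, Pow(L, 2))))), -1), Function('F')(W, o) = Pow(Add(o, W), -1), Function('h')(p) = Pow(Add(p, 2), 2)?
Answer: -348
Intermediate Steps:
Function('h')(p) = Pow(Add(2, p), 2)
Function('n')(B) = Pow(B, 2)
Function('F')(W, o) = Pow(Add(W, o), -1)
Function('M')(L) = Add(4, Pow(Add(2, Mul(-2, Pow(L, 2))), 4)) (Function('M')(L) = Pow(Pow(Add(4, Pow(Pow(Add(2, Mul(-2, Pow(L, 2))), 2), 2)), -1), -1) = Pow(Pow(Add(4, Pow(Add(2, Mul(-2, Pow(L, 2))), 4)), -1), -1) = Add(4, Pow(Add(2, Mul(-2, Pow(L, 2))), 4)))
Mul(Add(-62, -25), Function('M')(1)) = Mul(Add(-62, -25), Add(4, Mul(16, Pow(Add(-1, Pow(1, 2)), 4)))) = Mul(-87, Add(4, Mul(16, Pow(Add(-1, 1), 4)))) = Mul(-87, Add(4, Mul(16, Pow(0, 4)))) = Mul(-87, Add(4, Mul(16, 0))) = Mul(-87, Add(4, 0)) = Mul(-87, 4) = -348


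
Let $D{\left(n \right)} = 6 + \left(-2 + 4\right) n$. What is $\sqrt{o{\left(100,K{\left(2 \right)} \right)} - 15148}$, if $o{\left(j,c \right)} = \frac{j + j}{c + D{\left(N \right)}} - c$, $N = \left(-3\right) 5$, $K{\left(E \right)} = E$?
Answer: $\frac{5 i \sqrt{73370}}{11} \approx 123.12 i$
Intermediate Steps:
$N = -15$
$D{\left(n \right)} = 6 + 2 n$
$o{\left(j,c \right)} = - c + \frac{2 j}{-24 + c}$ ($o{\left(j,c \right)} = \frac{j + j}{c + \left(6 + 2 \left(-15\right)\right)} - c = \frac{2 j}{c + \left(6 - 30\right)} - c = \frac{2 j}{c - 24} - c = \frac{2 j}{-24 + c} - c = - c + \frac{2 j}{-24 + c}$)
$\sqrt{o{\left(100,K{\left(2 \right)} \right)} - 15148} = \sqrt{\frac{- 2^{2} + 2 \cdot 100 + 24 \cdot 2}{-24 + 2} - 15148} = \sqrt{\frac{\left(-1\right) 4 + 200 + 48}{-22} - 15148} = \sqrt{- \frac{-4 + 200 + 48}{22} - 15148} = \sqrt{\left(- \frac{1}{22}\right) 244 - 15148} = \sqrt{- \frac{122}{11} - 15148} = \sqrt{- \frac{166750}{11}} = \frac{5 i \sqrt{73370}}{11}$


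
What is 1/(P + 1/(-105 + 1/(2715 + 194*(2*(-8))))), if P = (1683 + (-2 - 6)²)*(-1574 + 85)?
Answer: -40846/106252005807 ≈ -3.8443e-7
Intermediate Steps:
P = -2601283 (P = (1683 + (-8)²)*(-1489) = (1683 + 64)*(-1489) = 1747*(-1489) = -2601283)
1/(P + 1/(-105 + 1/(2715 + 194*(2*(-8))))) = 1/(-2601283 + 1/(-105 + 1/(2715 + 194*(2*(-8))))) = 1/(-2601283 + 1/(-105 + 1/(2715 + 194*(-16)))) = 1/(-2601283 + 1/(-105 + 1/(2715 - 3104))) = 1/(-2601283 + 1/(-105 + 1/(-389))) = 1/(-2601283 + 1/(-105 - 1/389)) = 1/(-2601283 + 1/(-40846/389)) = 1/(-2601283 - 389/40846) = 1/(-106252005807/40846) = -40846/106252005807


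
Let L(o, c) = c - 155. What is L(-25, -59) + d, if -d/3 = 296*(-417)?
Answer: 370082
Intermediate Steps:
L(o, c) = -155 + c
d = 370296 (d = -888*(-417) = -3*(-123432) = 370296)
L(-25, -59) + d = (-155 - 59) + 370296 = -214 + 370296 = 370082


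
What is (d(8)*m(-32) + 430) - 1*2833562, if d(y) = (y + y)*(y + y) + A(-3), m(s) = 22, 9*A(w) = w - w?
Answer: -2827500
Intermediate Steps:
A(w) = 0 (A(w) = (w - w)/9 = (⅑)*0 = 0)
d(y) = 4*y² (d(y) = (y + y)*(y + y) + 0 = (2*y)*(2*y) + 0 = 4*y² + 0 = 4*y²)
(d(8)*m(-32) + 430) - 1*2833562 = ((4*8²)*22 + 430) - 1*2833562 = ((4*64)*22 + 430) - 2833562 = (256*22 + 430) - 2833562 = (5632 + 430) - 2833562 = 6062 - 2833562 = -2827500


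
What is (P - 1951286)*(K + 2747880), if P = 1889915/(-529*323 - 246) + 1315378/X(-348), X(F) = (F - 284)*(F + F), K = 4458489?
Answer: -1287587415687365367149/91566688 ≈ -1.4062e+13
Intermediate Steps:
X(F) = 2*F*(-284 + F) (X(F) = (-284 + F)*(2*F) = 2*F*(-284 + F))
P = -2212563559/274700064 (P = 1889915/(-529*323 - 246) + 1315378/((2*(-348)*(-284 - 348))) = 1889915/(-170867 - 246) + 1315378/((2*(-348)*(-632))) = 1889915/(-171113) + 1315378/439872 = 1889915*(-1/171113) + 1315378*(1/439872) = -13795/1249 + 657689/219936 = -2212563559/274700064 ≈ -8.0545)
(P - 1951286)*(K + 2747880) = (-2212563559/274700064 - 1951286)*(4458489 + 2747880) = -536020601645863/274700064*7206369 = -1287587415687365367149/91566688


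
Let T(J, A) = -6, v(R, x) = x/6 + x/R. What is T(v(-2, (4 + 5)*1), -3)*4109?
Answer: -24654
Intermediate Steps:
v(R, x) = x/6 + x/R (v(R, x) = x*(1/6) + x/R = x/6 + x/R)
T(v(-2, (4 + 5)*1), -3)*4109 = -6*4109 = -24654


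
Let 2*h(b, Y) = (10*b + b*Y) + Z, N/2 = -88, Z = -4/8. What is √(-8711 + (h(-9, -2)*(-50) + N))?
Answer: I*√28298/2 ≈ 84.11*I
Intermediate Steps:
Z = -½ (Z = -4*⅛ = -½ ≈ -0.50000)
N = -176 (N = 2*(-88) = -176)
h(b, Y) = -¼ + 5*b + Y*b/2 (h(b, Y) = ((10*b + b*Y) - ½)/2 = ((10*b + Y*b) - ½)/2 = (-½ + 10*b + Y*b)/2 = -¼ + 5*b + Y*b/2)
√(-8711 + (h(-9, -2)*(-50) + N)) = √(-8711 + ((-¼ + 5*(-9) + (½)*(-2)*(-9))*(-50) - 176)) = √(-8711 + ((-¼ - 45 + 9)*(-50) - 176)) = √(-8711 + (-145/4*(-50) - 176)) = √(-8711 + (3625/2 - 176)) = √(-8711 + 3273/2) = √(-14149/2) = I*√28298/2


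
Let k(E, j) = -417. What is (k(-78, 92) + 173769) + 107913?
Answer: 281265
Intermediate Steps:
(k(-78, 92) + 173769) + 107913 = (-417 + 173769) + 107913 = 173352 + 107913 = 281265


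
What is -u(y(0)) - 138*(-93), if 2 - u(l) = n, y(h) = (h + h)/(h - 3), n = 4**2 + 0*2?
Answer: 12848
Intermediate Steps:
n = 16 (n = 16 + 0 = 16)
y(h) = 2*h/(-3 + h) (y(h) = (2*h)/(-3 + h) = 2*h/(-3 + h))
u(l) = -14 (u(l) = 2 - 1*16 = 2 - 16 = -14)
-u(y(0)) - 138*(-93) = -1*(-14) - 138*(-93) = 14 + 12834 = 12848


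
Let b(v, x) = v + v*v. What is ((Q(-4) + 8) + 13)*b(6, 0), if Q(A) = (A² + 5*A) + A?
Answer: 546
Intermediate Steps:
b(v, x) = v + v²
Q(A) = A² + 6*A
((Q(-4) + 8) + 13)*b(6, 0) = ((-4*(6 - 4) + 8) + 13)*(6*(1 + 6)) = ((-4*2 + 8) + 13)*(6*7) = ((-8 + 8) + 13)*42 = (0 + 13)*42 = 13*42 = 546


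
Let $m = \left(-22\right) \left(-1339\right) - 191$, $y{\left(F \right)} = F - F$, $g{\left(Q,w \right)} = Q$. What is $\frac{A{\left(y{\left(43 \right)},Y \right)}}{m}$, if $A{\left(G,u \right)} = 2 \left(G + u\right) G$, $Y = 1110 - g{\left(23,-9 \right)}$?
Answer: $0$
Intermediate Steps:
$y{\left(F \right)} = 0$
$Y = 1087$ ($Y = 1110 - 23 = 1087$)
$A{\left(G,u \right)} = G \left(2 G + 2 u\right)$ ($A{\left(G,u \right)} = \left(2 G + 2 u\right) G = G \left(2 G + 2 u\right)$)
$m = 29267$ ($m = 29458 - 191 = 29267$)
$\frac{A{\left(y{\left(43 \right)},Y \right)}}{m} = \frac{2 \cdot 0 \left(0 + 1087\right)}{29267} = 2 \cdot 0 \cdot 1087 \cdot \frac{1}{29267} = 0 \cdot \frac{1}{29267} = 0$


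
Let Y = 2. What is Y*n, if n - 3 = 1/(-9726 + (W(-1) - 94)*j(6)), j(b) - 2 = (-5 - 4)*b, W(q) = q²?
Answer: 14669/2445 ≈ 5.9996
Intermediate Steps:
j(b) = 2 - 9*b (j(b) = 2 + (-5 - 4)*b = 2 - 9*b)
n = 14669/4890 (n = 3 + 1/(-9726 + ((-1)² - 94)*(2 - 9*6)) = 3 + 1/(-9726 + (1 - 94)*(2 - 54)) = 3 + 1/(-9726 - 93*(-52)) = 3 + 1/(-9726 + 4836) = 3 + 1/(-4890) = 3 - 1/4890 = 14669/4890 ≈ 2.9998)
Y*n = 2*(14669/4890) = 14669/2445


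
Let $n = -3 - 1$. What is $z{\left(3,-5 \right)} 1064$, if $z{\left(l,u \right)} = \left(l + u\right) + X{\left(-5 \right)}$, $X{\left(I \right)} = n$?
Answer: $-6384$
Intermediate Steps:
$n = -4$ ($n = -3 - 1 = -4$)
$X{\left(I \right)} = -4$
$z{\left(l,u \right)} = -4 + l + u$ ($z{\left(l,u \right)} = \left(l + u\right) - 4 = -4 + l + u$)
$z{\left(3,-5 \right)} 1064 = \left(-4 + 3 - 5\right) 1064 = \left(-6\right) 1064 = -6384$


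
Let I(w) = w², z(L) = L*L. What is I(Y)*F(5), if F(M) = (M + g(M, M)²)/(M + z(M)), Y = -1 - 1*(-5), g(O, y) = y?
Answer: 16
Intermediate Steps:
z(L) = L²
Y = 4 (Y = -1 + 5 = 4)
F(M) = 1 (F(M) = (M + M²)/(M + M²) = 1)
I(Y)*F(5) = 4²*1 = 16*1 = 16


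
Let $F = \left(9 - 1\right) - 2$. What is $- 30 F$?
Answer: $-180$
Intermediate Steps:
$F = 6$ ($F = 8 - 2 = 6$)
$- 30 F = \left(-30\right) 6 = -180$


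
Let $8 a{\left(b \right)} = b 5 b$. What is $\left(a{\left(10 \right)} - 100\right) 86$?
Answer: $-3225$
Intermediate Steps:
$a{\left(b \right)} = \frac{5 b^{2}}{8}$ ($a{\left(b \right)} = \frac{b 5 b}{8} = \frac{5 b b}{8} = \frac{5 b^{2}}{8}$)
$\left(a{\left(10 \right)} - 100\right) 86 = \left(\frac{5 \cdot 10^{2}}{8} - 100\right) 86 = \left(\frac{5}{8} \cdot 100 - 100\right) 86 = \left(\frac{125}{2} - 100\right) 86 = \left(- \frac{75}{2}\right) 86 = -3225$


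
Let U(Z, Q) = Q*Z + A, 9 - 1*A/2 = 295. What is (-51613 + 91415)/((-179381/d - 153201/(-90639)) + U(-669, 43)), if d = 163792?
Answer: -196966075596192/145185430025033 ≈ -1.3567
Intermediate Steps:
A = -572 (A = 18 - 2*295 = 18 - 590 = -572)
U(Z, Q) = -572 + Q*Z (U(Z, Q) = Q*Z - 572 = -572 + Q*Z)
(-51613 + 91415)/((-179381/d - 153201/(-90639)) + U(-669, 43)) = (-51613 + 91415)/((-179381/163792 - 153201/(-90639)) + (-572 + 43*(-669))) = 39802/((-179381*1/163792 - 153201*(-1/90639)) + (-572 - 28767)) = 39802/((-179381/163792 + 51067/30213) - 29339) = 39802/(2944727911/4948647696 - 29339) = 39802/(-145185430025033/4948647696) = 39802*(-4948647696/145185430025033) = -196966075596192/145185430025033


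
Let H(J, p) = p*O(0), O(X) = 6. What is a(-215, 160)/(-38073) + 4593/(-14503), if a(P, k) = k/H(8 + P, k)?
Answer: -1049230237/3313036314 ≈ -0.31670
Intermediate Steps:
H(J, p) = 6*p (H(J, p) = p*6 = 6*p)
a(P, k) = ⅙ (a(P, k) = k/((6*k)) = k*(1/(6*k)) = ⅙)
a(-215, 160)/(-38073) + 4593/(-14503) = (⅙)/(-38073) + 4593/(-14503) = (⅙)*(-1/38073) + 4593*(-1/14503) = -1/228438 - 4593/14503 = -1049230237/3313036314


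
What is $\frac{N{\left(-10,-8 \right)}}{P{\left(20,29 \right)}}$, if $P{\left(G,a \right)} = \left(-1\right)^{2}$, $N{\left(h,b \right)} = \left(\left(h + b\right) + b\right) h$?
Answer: $260$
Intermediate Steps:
$N{\left(h,b \right)} = h \left(h + 2 b\right)$ ($N{\left(h,b \right)} = \left(\left(b + h\right) + b\right) h = \left(h + 2 b\right) h = h \left(h + 2 b\right)$)
$P{\left(G,a \right)} = 1$
$\frac{N{\left(-10,-8 \right)}}{P{\left(20,29 \right)}} = \frac{\left(-10\right) \left(-10 + 2 \left(-8\right)\right)}{1} = - 10 \left(-10 - 16\right) 1 = \left(-10\right) \left(-26\right) 1 = 260 \cdot 1 = 260$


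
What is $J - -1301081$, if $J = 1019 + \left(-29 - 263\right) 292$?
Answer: $1216836$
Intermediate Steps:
$J = -84245$ ($J = 1019 - 85264 = -84245$)
$J - -1301081 = -84245 - -1301081 = -84245 + 1301081 = 1216836$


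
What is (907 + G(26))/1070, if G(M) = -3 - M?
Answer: 439/535 ≈ 0.82056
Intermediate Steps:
(907 + G(26))/1070 = (907 + (-3 - 1*26))/1070 = (907 + (-3 - 26))/1070 = (907 - 29)/1070 = (1/1070)*878 = 439/535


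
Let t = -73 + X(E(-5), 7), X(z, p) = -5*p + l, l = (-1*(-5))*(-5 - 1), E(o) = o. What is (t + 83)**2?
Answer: 3025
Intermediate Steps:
l = -30 (l = 5*(-6) = -30)
X(z, p) = -30 - 5*p (X(z, p) = -5*p - 30 = -30 - 5*p)
t = -138 (t = -73 + (-30 - 5*7) = -73 + (-30 - 35) = -73 - 65 = -138)
(t + 83)**2 = (-138 + 83)**2 = (-55)**2 = 3025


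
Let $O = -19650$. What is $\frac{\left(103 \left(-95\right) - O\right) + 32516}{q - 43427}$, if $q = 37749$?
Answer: $- \frac{2493}{334} \approx -7.4641$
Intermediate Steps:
$\frac{\left(103 \left(-95\right) - O\right) + 32516}{q - 43427} = \frac{\left(103 \left(-95\right) - -19650\right) + 32516}{37749 - 43427} = \frac{\left(-9785 + 19650\right) + 32516}{-5678} = \left(9865 + 32516\right) \left(- \frac{1}{5678}\right) = 42381 \left(- \frac{1}{5678}\right) = - \frac{2493}{334}$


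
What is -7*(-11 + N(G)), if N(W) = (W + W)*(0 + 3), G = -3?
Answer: 203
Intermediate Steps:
N(W) = 6*W (N(W) = (2*W)*3 = 6*W)
-7*(-11 + N(G)) = -7*(-11 + 6*(-3)) = -7*(-11 - 18) = -7*(-29) = 203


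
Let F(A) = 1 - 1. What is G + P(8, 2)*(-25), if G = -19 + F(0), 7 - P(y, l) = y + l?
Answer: 56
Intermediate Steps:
F(A) = 0
P(y, l) = 7 - l - y (P(y, l) = 7 - (y + l) = 7 - (l + y) = 7 + (-l - y) = 7 - l - y)
G = -19 (G = -19 + 0 = -19)
G + P(8, 2)*(-25) = -19 + (7 - 1*2 - 1*8)*(-25) = -19 + (7 - 2 - 8)*(-25) = -19 - 3*(-25) = -19 + 75 = 56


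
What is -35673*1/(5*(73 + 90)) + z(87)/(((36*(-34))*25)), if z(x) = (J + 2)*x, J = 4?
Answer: -12133547/277100 ≈ -43.788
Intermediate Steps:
z(x) = 6*x (z(x) = (4 + 2)*x = 6*x)
-35673*1/(5*(73 + 90)) + z(87)/(((36*(-34))*25)) = -35673*1/(5*(73 + 90)) + (6*87)/(((36*(-34))*25)) = -35673/(5*163) + 522/((-1224*25)) = -35673/815 + 522/(-30600) = -35673*1/815 + 522*(-1/30600) = -35673/815 - 29/1700 = -12133547/277100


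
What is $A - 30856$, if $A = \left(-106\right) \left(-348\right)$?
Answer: $6032$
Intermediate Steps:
$A = 36888$
$A - 30856 = 36888 - 30856 = 6032$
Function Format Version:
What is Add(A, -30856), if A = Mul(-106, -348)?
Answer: 6032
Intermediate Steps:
A = 36888
Add(A, -30856) = Add(36888, -30856) = 6032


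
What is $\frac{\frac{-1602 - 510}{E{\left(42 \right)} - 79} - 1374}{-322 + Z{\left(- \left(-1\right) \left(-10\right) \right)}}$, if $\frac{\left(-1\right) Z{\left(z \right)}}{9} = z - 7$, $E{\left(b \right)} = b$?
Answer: $\frac{48726}{6253} \approx 7.7924$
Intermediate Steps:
$Z{\left(z \right)} = 63 - 9 z$ ($Z{\left(z \right)} = - 9 \left(z - 7\right) = - 9 \left(-7 + z\right) = 63 - 9 z$)
$\frac{\frac{-1602 - 510}{E{\left(42 \right)} - 79} - 1374}{-322 + Z{\left(- \left(-1\right) \left(-10\right) \right)}} = \frac{\frac{-1602 - 510}{42 - 79} - 1374}{-322 - \left(-63 + 9 \left(- \left(-1\right) \left(-10\right)\right)\right)} = \frac{- \frac{2112}{-37} - 1374}{-322 - \left(-63 + 9 \left(\left(-1\right) 10\right)\right)} = \frac{\left(-2112\right) \left(- \frac{1}{37}\right) - 1374}{-322 + \left(63 - -90\right)} = \frac{\frac{2112}{37} - 1374}{-322 + \left(63 + 90\right)} = - \frac{48726}{37 \left(-322 + 153\right)} = - \frac{48726}{37 \left(-169\right)} = \left(- \frac{48726}{37}\right) \left(- \frac{1}{169}\right) = \frac{48726}{6253}$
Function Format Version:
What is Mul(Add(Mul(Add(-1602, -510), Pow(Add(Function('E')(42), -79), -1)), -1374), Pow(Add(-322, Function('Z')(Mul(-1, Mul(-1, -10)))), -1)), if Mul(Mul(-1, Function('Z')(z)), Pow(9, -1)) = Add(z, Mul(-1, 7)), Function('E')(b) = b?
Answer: Rational(48726, 6253) ≈ 7.7924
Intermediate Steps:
Function('Z')(z) = Add(63, Mul(-9, z)) (Function('Z')(z) = Mul(-9, Add(z, Mul(-1, 7))) = Mul(-9, Add(z, -7)) = Mul(-9, Add(-7, z)) = Add(63, Mul(-9, z)))
Mul(Add(Mul(Add(-1602, -510), Pow(Add(Function('E')(42), -79), -1)), -1374), Pow(Add(-322, Function('Z')(Mul(-1, Mul(-1, -10)))), -1)) = Mul(Add(Mul(Add(-1602, -510), Pow(Add(42, -79), -1)), -1374), Pow(Add(-322, Add(63, Mul(-9, Mul(-1, Mul(-1, -10))))), -1)) = Mul(Add(Mul(-2112, Pow(-37, -1)), -1374), Pow(Add(-322, Add(63, Mul(-9, Mul(-1, 10)))), -1)) = Mul(Add(Mul(-2112, Rational(-1, 37)), -1374), Pow(Add(-322, Add(63, Mul(-9, -10))), -1)) = Mul(Add(Rational(2112, 37), -1374), Pow(Add(-322, Add(63, 90)), -1)) = Mul(Rational(-48726, 37), Pow(Add(-322, 153), -1)) = Mul(Rational(-48726, 37), Pow(-169, -1)) = Mul(Rational(-48726, 37), Rational(-1, 169)) = Rational(48726, 6253)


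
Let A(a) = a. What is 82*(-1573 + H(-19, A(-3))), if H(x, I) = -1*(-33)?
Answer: -126280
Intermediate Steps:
H(x, I) = 33
82*(-1573 + H(-19, A(-3))) = 82*(-1573 + 33) = 82*(-1540) = -126280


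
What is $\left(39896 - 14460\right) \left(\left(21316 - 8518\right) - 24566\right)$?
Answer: $-299330848$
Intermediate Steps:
$\left(39896 - 14460\right) \left(\left(21316 - 8518\right) - 24566\right) = \left(39896 - 14460\right) \left(12798 - 24566\right) = 25436 \left(-11768\right) = -299330848$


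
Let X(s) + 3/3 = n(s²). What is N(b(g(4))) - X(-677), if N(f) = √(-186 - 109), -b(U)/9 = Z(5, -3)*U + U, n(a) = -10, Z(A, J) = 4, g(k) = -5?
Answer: 11 + I*√295 ≈ 11.0 + 17.176*I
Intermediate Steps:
b(U) = -45*U (b(U) = -9*(4*U + U) = -45*U)
N(f) = I*√295 (N(f) = √(-295) = I*√295)
X(s) = -11 (X(s) = -1 - 10 = -11)
N(b(g(4))) - X(-677) = I*√295 - 1*(-11) = I*√295 + 11 = 11 + I*√295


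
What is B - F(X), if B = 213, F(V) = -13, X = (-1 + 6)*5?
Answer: 226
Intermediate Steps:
X = 25 (X = 5*5 = 25)
B - F(X) = 213 - 1*(-13) = 213 + 13 = 226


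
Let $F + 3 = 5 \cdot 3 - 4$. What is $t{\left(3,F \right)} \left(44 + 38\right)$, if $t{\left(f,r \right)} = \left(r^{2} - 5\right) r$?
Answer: $38704$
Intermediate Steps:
$F = 8$ ($F = -3 + \left(5 \cdot 3 - 4\right) = -3 + \left(15 - 4\right) = -3 + 11 = 8$)
$t{\left(f,r \right)} = r \left(-5 + r^{2}\right)$ ($t{\left(f,r \right)} = \left(-5 + r^{2}\right) r = r \left(-5 + r^{2}\right)$)
$t{\left(3,F \right)} \left(44 + 38\right) = 8 \left(-5 + 8^{2}\right) \left(44 + 38\right) = 8 \left(-5 + 64\right) 82 = 8 \cdot 59 \cdot 82 = 472 \cdot 82 = 38704$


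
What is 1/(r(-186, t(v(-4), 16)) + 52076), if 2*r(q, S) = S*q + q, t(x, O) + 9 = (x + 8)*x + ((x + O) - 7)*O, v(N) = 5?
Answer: 1/25943 ≈ 3.8546e-5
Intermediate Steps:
t(x, O) = -9 + O*(-7 + O + x) + x*(8 + x) (t(x, O) = -9 + ((x + 8)*x + ((x + O) - 7)*O) = -9 + ((8 + x)*x + ((O + x) - 7)*O) = -9 + (x*(8 + x) + (-7 + O + x)*O) = -9 + (x*(8 + x) + O*(-7 + O + x)) = -9 + (O*(-7 + O + x) + x*(8 + x)) = -9 + O*(-7 + O + x) + x*(8 + x))
r(q, S) = q/2 + S*q/2 (r(q, S) = (S*q + q)/2 = (q + S*q)/2 = q/2 + S*q/2)
1/(r(-186, t(v(-4), 16)) + 52076) = 1/((½)*(-186)*(1 + (-9 + 16² + 5² - 7*16 + 8*5 + 16*5)) + 52076) = 1/((½)*(-186)*(1 + (-9 + 256 + 25 - 112 + 40 + 80)) + 52076) = 1/((½)*(-186)*(1 + 280) + 52076) = 1/((½)*(-186)*281 + 52076) = 1/(-26133 + 52076) = 1/25943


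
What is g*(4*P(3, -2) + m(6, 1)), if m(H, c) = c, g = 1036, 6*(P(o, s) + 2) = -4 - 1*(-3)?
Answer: -23828/3 ≈ -7942.7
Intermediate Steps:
P(o, s) = -13/6 (P(o, s) = -2 + (-4 - 1*(-3))/6 = -2 + (-4 + 3)/6 = -2 + (⅙)*(-1) = -2 - ⅙ = -13/6)
g*(4*P(3, -2) + m(6, 1)) = 1036*(4*(-13/6) + 1) = 1036*(-26/3 + 1) = 1036*(-23/3) = -23828/3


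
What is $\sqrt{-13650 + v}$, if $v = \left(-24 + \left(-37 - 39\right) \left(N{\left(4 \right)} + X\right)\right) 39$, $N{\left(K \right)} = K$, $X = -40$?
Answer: $\sqrt{92118} \approx 303.51$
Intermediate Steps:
$v = 105768$ ($v = \left(-24 + \left(-37 - 39\right) \left(4 - 40\right)\right) 39 = \left(-24 - -2736\right) 39 = \left(-24 + 2736\right) 39 = 2712 \cdot 39 = 105768$)
$\sqrt{-13650 + v} = \sqrt{-13650 + 105768} = \sqrt{92118}$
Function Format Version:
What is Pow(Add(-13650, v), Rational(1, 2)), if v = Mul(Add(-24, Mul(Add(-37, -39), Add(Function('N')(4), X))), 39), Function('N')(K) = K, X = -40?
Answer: Pow(92118, Rational(1, 2)) ≈ 303.51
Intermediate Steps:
v = 105768 (v = Mul(Add(-24, Mul(Add(-37, -39), Add(4, -40))), 39) = Mul(Add(-24, Mul(-76, -36)), 39) = Mul(Add(-24, 2736), 39) = Mul(2712, 39) = 105768)
Pow(Add(-13650, v), Rational(1, 2)) = Pow(Add(-13650, 105768), Rational(1, 2)) = Pow(92118, Rational(1, 2))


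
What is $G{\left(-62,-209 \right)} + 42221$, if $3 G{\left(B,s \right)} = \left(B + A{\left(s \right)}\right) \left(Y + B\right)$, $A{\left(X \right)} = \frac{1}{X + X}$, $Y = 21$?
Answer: $\frac{18002577}{418} \approx 43068.0$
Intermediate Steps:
$A{\left(X \right)} = \frac{1}{2 X}$
$G{\left(B,s \right)} = \frac{\left(21 + B\right) \left(B + \frac{1}{2 s}\right)}{3}$ ($G{\left(B,s \right)} = \frac{\left(B + \frac{1}{2 s}\right) \left(21 + B\right)}{3} = \frac{\left(21 + B\right) \left(B + \frac{1}{2 s}\right)}{3}$)
$G{\left(-62,-209 \right)} + 42221 = \frac{21 - 62 + 2 \left(-62\right) \left(-209\right) \left(21 - 62\right)}{6 \left(-209\right)} + 42221 = \frac{1}{6} \left(- \frac{1}{209}\right) \left(21 - 62 + 2 \left(-62\right) \left(-209\right) \left(-41\right)\right) + 42221 = \frac{1}{6} \left(- \frac{1}{209}\right) \left(21 - 62 - 1062556\right) + 42221 = \frac{1}{6} \left(- \frac{1}{209}\right) \left(-1062597\right) + 42221 = \frac{354199}{418} + 42221 = \frac{18002577}{418}$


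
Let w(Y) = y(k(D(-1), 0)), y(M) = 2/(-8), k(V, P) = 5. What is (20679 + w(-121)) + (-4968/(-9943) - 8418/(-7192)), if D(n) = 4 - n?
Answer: 369714500135/17877514 ≈ 20680.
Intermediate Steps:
y(M) = -¼ (y(M) = 2*(-⅛) = -¼)
w(Y) = -¼
(20679 + w(-121)) + (-4968/(-9943) - 8418/(-7192)) = (20679 - ¼) + (-4968/(-9943) - 8418/(-7192)) = 82715/4 + (-4968*(-1/9943) - 8418*(-1/7192)) = 82715/4 + (4968/9943 + 4209/3596) = 82715/4 + 59715015/35755028 = 369714500135/17877514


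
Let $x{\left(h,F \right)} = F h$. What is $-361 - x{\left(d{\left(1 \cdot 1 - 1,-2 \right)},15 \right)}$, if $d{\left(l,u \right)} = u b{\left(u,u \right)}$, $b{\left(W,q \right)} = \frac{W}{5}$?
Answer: $-373$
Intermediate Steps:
$b{\left(W,q \right)} = \frac{W}{5}$ ($b{\left(W,q \right)} = W \frac{1}{5} = \frac{W}{5}$)
$d{\left(l,u \right)} = \frac{u^{2}}{5}$ ($d{\left(l,u \right)} = u \frac{u}{5} = \frac{u^{2}}{5}$)
$-361 - x{\left(d{\left(1 \cdot 1 - 1,-2 \right)},15 \right)} = -361 - 15 \frac{\left(-2\right)^{2}}{5} = -361 - 15 \cdot \frac{1}{5} \cdot 4 = -361 - 15 \cdot \frac{4}{5} = -361 - 12 = -373$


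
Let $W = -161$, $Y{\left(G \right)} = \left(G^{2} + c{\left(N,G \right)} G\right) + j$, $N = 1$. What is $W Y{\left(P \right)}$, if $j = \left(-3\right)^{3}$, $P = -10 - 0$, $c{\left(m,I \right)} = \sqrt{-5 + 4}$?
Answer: $-11753 + 1610 i \approx -11753.0 + 1610.0 i$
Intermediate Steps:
$c{\left(m,I \right)} = i$ ($c{\left(m,I \right)} = \sqrt{-1} = i$)
$P = -10$ ($P = -10 + 0 = -10$)
$j = -27$
$Y{\left(G \right)} = -27 + G^{2} + i G$ ($Y{\left(G \right)} = \left(G^{2} + i G\right) - 27 = -27 + G^{2} + i G$)
$W Y{\left(P \right)} = - 161 \left(-27 + \left(-10\right)^{2} + i \left(-10\right)\right) = - 161 \left(-27 + 100 - 10 i\right) = - 161 \left(73 - 10 i\right) = -11753 + 1610 i$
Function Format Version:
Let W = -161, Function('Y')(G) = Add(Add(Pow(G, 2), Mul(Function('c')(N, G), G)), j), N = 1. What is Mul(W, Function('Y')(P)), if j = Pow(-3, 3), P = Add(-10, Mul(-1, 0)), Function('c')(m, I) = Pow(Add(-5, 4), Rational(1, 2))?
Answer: Add(-11753, Mul(1610, I)) ≈ Add(-11753., Mul(1610.0, I))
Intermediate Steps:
Function('c')(m, I) = I (Function('c')(m, I) = Pow(-1, Rational(1, 2)) = I)
P = -10 (P = Add(-10, 0) = -10)
j = -27
Function('Y')(G) = Add(-27, Pow(G, 2), Mul(I, G)) (Function('Y')(G) = Add(Add(Pow(G, 2), Mul(I, G)), -27) = Add(-27, Pow(G, 2), Mul(I, G)))
Mul(W, Function('Y')(P)) = Mul(-161, Add(-27, Pow(-10, 2), Mul(I, -10))) = Mul(-161, Add(-27, 100, Mul(-10, I))) = Mul(-161, Add(73, Mul(-10, I))) = Add(-11753, Mul(1610, I))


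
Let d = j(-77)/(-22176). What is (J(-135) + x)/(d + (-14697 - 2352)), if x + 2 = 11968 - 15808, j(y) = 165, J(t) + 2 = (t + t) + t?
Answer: 2855328/11456933 ≈ 0.24922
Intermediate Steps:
J(t) = -2 + 3*t (J(t) = -2 + ((t + t) + t) = -2 + (2*t + t) = -2 + 3*t)
x = -3842 (x = -2 + (11968 - 15808) = -2 - 3840 = -3842)
d = -5/672 (d = 165/(-22176) = 165*(-1/22176) = -5/672 ≈ -0.0074405)
(J(-135) + x)/(d + (-14697 - 2352)) = ((-2 + 3*(-135)) - 3842)/(-5/672 + (-14697 - 2352)) = ((-2 - 405) - 3842)/(-5/672 - 17049) = (-407 - 3842)/(-11456933/672) = -4249*(-672/11456933) = 2855328/11456933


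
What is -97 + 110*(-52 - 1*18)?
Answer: -7797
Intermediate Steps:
-97 + 110*(-52 - 1*18) = -97 + 110*(-52 - 18) = -97 + 110*(-70) = -97 - 7700 = -7797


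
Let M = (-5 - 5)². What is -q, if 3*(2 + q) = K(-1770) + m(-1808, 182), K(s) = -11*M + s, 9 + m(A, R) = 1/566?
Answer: 544303/566 ≈ 961.67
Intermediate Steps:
m(A, R) = -5093/566 (m(A, R) = -9 + 1/566 = -5093/566)
M = 100 (M = (-10)² = 100)
K(s) = -1100 + s (K(s) = -11*100 + s = -1100 + s)
q = -544303/566 (q = -2 + ((-1100 - 1770) - 5093/566)/3 = -2 + (-2870 - 5093/566)/3 = -2 + (⅓)*(-1629513/566) = -2 - 543171/566 = -544303/566 ≈ -961.67)
-q = -1*(-544303/566) = 544303/566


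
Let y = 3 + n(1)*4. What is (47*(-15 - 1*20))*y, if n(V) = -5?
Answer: 27965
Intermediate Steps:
y = -17 (y = 3 - 5*4 = 3 - 20 = -17)
(47*(-15 - 1*20))*y = (47*(-15 - 1*20))*(-17) = (47*(-15 - 20))*(-17) = (47*(-35))*(-17) = -1645*(-17) = 27965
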